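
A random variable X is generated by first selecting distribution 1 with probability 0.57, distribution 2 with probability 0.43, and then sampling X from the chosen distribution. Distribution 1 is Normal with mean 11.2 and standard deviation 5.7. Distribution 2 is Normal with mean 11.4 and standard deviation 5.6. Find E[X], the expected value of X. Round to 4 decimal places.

Component means — 1: 11.2; 2: 11.4.
E[X] = 0.57·11.2 + 0.43·11.4 = 11.286.

11.2860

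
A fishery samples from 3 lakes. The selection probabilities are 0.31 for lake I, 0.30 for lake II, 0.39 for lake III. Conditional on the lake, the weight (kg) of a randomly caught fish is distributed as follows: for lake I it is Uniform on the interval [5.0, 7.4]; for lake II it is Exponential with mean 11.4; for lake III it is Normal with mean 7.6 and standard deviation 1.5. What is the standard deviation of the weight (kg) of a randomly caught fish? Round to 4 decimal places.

6.6675

Per component, I: μ=6.2, E[X²]=38.92; II: μ=11.4, E[X²]=259.92; III: μ=7.6, E[X²]=60.01.
E[X] = 0.31·6.2 + 0.3·11.4 + 0.39·7.6 = 8.306.
E[X²] = 0.31·38.92 + 0.3·259.92 + 0.39·60.01 = 113.445.
Var(X) = E[X²] − (E[X])² = 113.445 − 68.9896 = 44.4555.
SD(X) = √44.4555 = 6.66749.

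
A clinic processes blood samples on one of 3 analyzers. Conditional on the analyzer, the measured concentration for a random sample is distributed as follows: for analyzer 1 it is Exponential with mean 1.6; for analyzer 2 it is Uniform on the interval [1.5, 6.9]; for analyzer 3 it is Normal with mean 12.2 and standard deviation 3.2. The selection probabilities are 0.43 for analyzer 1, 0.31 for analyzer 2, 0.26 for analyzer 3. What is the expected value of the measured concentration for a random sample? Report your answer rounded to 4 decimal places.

Component means — 1: 1.6; 2: 4.2; 3: 12.2.
E[X] = 0.43·1.6 + 0.31·4.2 + 0.26·12.2 = 5.162.

5.1620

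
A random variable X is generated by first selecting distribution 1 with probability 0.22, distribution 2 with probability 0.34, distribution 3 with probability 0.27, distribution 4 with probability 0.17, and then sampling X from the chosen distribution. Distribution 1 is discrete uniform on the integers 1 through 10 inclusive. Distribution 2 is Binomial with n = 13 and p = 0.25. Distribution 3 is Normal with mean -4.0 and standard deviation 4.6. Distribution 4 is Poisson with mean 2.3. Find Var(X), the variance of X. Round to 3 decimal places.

Per component, 1: μ=5.5, E[X²]=38.5; 2: μ=3.25, E[X²]=13; 3: μ=-4, E[X²]=37.16; 4: μ=2.3, E[X²]=7.59.
E[X] = 0.22·5.5 + 0.34·3.25 + 0.27·-4 + 0.17·2.3 = 1.626.
E[X²] = 0.22·38.5 + 0.34·13 + 0.27·37.16 + 0.17·7.59 = 24.2135.
Var(X) = E[X²] − (E[X])² = 24.2135 − 2.64388 = 21.5696.

21.570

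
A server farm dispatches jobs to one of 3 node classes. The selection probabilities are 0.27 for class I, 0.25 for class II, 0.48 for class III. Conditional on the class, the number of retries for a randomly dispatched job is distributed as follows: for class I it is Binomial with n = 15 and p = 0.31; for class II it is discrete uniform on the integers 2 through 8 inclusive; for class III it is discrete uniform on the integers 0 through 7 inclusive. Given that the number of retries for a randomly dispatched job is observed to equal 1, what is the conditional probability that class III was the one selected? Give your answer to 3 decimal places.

Likelihoods P(X=1 | ·): I: 0.0257834; II: 0; III: 0.125.
Posterior ∝ prior × likelihood. Numerator for III: 0.48·0.125 = 0.06.
Normalizing constant: 0.27·0.0257834 + 0.25·0 + 0.48·0.125 = 0.0669615.
P(III | observation) = 0.06 / 0.0669615 = 0.896037.

0.896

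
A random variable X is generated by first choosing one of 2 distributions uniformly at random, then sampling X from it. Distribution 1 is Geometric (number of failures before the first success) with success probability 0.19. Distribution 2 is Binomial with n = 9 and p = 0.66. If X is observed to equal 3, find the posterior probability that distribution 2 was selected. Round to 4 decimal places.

Likelihoods P(X=3 | ·): 1: 0.100974; 2: 0.0373065.
Posterior ∝ prior × likelihood. Numerator for 2: 0.5·0.0373065 = 0.0186533.
Normalizing constant: 0.5·0.100974 + 0.5·0.0373065 = 0.0691401.
P(2 | observation) = 0.0186533 / 0.0691401 = 0.269789.

0.2698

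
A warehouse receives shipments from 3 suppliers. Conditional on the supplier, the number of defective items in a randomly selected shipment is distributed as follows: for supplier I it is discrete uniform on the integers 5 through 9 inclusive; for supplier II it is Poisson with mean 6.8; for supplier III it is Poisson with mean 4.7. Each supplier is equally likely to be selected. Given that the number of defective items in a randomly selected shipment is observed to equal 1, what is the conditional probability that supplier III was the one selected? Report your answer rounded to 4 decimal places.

0.8495

Likelihoods P(X=1 | ·): I: 0; II: 0.00757367; III: 0.0427478.
Posterior ∝ prior × likelihood. Numerator for III: 0.333333·0.0427478 = 0.0142493.
Normalizing constant: 0.333333·0 + 0.333333·0.00757367 + 0.333333·0.0427478 = 0.0167738.
P(III | observation) = 0.0142493 / 0.0167738 = 0.849494.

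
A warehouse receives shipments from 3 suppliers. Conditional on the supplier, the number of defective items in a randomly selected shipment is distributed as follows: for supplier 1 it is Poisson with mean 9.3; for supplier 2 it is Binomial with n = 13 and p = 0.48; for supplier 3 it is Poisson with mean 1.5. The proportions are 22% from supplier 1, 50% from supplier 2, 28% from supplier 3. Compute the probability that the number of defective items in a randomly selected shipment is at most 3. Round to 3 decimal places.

Conditional on each supplier, P(X ≤ 3): 1: 0.0171516; 2: 0.0618728; 3: 0.934358.
By total probability, P(X ≤ 3) = 0.22·0.0171516 + 0.5·0.0618728 + 0.28·0.934358 = 0.29633.

0.296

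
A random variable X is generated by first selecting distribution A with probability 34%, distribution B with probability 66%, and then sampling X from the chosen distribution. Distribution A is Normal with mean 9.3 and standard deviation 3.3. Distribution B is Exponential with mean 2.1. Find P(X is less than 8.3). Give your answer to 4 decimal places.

0.7768

Conditional on each component, P(X < 8.3): A: 0.380933; B: 0.980791.
By total probability, P(X < 8.3) = 0.34·0.380933 + 0.66·0.980791 = 0.776839.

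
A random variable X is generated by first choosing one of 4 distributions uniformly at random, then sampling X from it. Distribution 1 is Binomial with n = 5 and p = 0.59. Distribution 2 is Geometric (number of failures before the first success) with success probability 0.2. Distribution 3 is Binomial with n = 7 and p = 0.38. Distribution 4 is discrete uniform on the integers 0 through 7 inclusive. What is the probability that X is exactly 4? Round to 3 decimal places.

Conditional on each component, P(X = 4): 1: 0.248406; 2: 0.08192; 3: 0.173931; 4: 0.125.
By total probability, P(X = 4) = 0.25·0.248406 + 0.25·0.08192 + 0.25·0.173931 + 0.25·0.125 = 0.157314.

0.157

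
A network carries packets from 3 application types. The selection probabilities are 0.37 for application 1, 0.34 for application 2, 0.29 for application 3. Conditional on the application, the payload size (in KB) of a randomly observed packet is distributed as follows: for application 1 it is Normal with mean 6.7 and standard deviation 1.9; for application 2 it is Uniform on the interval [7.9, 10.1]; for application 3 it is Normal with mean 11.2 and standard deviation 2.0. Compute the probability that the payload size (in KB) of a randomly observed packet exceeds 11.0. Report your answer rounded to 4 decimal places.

Conditional on each application, P(X > 11.0): 1: 0.011813; 2: 0; 3: 0.539828.
By total probability, P(X > 11.0) = 0.37·0.011813 + 0.34·0 + 0.29·0.539828 = 0.160921.

0.1609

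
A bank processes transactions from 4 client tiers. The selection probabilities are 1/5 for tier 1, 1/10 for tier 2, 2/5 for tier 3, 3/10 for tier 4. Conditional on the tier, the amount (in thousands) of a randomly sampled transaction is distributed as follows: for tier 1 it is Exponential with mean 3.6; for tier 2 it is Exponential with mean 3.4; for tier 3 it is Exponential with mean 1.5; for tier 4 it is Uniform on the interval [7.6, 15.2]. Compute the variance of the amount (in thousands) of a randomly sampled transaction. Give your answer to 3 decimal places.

23.922

Per component, 1: μ=3.6, E[X²]=25.92; 2: μ=3.4, E[X²]=23.12; 3: μ=1.5, E[X²]=4.5; 4: μ=11.4, E[X²]=134.773.
E[X] = 0.2·3.6 + 0.1·3.4 + 0.4·1.5 + 0.3·11.4 = 5.08.
E[X²] = 0.2·25.92 + 0.1·23.12 + 0.4·4.5 + 0.3·134.773 = 49.728.
Var(X) = E[X²] − (E[X])² = 49.728 − 25.8064 = 23.9216.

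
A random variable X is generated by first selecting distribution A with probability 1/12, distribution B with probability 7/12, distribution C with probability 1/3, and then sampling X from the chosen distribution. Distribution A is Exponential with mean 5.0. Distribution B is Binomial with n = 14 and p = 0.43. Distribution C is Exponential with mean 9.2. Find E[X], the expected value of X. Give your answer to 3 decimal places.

6.995

Component means — A: 5; B: 6.02; C: 9.2.
E[X] = 0.0833333·5 + 0.583333·6.02 + 0.333333·9.2 = 6.995.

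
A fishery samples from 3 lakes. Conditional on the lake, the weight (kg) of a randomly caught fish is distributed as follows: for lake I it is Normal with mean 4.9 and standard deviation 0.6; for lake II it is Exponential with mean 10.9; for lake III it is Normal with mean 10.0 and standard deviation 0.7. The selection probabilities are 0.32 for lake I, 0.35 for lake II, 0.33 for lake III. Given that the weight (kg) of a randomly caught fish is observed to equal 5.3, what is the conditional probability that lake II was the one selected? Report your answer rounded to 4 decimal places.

Likelihoods f(5.3 | ·): I: 0.532413; II: 0.0564161; III: 9.25678e-11.
Posterior ∝ prior × likelihood. Numerator for II: 0.35·0.0564161 = 0.0197456.
Normalizing constant: 0.32·0.532413 + 0.35·0.0564161 + 0.33·9.25678e-11 = 0.190118.
P(II | observation) = 0.0197456 / 0.190118 = 0.10386.

0.1039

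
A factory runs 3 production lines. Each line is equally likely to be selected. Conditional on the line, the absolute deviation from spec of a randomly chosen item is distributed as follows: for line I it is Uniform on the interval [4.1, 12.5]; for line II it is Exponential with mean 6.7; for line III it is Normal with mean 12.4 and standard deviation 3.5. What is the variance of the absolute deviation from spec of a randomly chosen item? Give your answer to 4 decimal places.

Per component, I: μ=8.3, E[X²]=74.77; II: μ=6.7, E[X²]=89.78; III: μ=12.4, E[X²]=166.01.
E[X] = 0.333333·8.3 + 0.333333·6.7 + 0.333333·12.4 = 9.13333.
E[X²] = 0.333333·74.77 + 0.333333·89.78 + 0.333333·166.01 = 110.187.
Var(X) = E[X²] − (E[X])² = 110.187 − 83.4178 = 26.7689.

26.7689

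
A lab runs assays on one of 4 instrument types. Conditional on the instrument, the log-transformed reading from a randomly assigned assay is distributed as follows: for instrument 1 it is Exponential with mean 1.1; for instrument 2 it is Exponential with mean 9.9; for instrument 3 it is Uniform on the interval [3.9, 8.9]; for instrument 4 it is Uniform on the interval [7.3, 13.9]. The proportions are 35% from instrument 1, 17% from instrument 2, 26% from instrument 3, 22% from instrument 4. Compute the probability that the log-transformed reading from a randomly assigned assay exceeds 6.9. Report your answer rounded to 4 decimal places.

Conditional on each instrument, P(X > 6.9): 1: 0.00188707; 2: 0.498092; 3: 0.4; 4: 1.
By total probability, P(X > 6.9) = 0.35·0.00188707 + 0.17·0.498092 + 0.26·0.4 + 0.22·1 = 0.409336.

0.4093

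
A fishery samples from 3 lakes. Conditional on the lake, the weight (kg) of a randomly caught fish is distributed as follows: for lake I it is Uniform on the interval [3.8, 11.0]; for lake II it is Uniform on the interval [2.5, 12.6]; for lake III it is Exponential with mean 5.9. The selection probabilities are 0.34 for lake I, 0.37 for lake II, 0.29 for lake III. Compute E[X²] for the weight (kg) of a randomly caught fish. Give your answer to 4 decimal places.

64.5132

For each component E[X²] = Var + (mean)², giving I: 59.08; II: 65.5033; III: 69.62.
Overall E[X²] = 0.34·59.08 + 0.37·65.5033 + 0.29·69.62 = 64.5132.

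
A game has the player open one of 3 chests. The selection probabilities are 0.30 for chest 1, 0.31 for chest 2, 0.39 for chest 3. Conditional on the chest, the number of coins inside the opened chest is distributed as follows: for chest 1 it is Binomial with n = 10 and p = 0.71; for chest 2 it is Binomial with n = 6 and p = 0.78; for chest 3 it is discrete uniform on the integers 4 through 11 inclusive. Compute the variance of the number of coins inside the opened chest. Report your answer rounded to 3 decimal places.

4.509

Per component, 1: μ=7.1, E[X²]=52.469; 2: μ=4.68, E[X²]=22.932; 3: μ=7.5, E[X²]=61.5.
E[X] = 0.3·7.1 + 0.31·4.68 + 0.39·7.5 = 6.5058.
E[X²] = 0.3·52.469 + 0.31·22.932 + 0.39·61.5 = 46.8346.
Var(X) = E[X²] − (E[X])² = 46.8346 − 42.3254 = 4.50919.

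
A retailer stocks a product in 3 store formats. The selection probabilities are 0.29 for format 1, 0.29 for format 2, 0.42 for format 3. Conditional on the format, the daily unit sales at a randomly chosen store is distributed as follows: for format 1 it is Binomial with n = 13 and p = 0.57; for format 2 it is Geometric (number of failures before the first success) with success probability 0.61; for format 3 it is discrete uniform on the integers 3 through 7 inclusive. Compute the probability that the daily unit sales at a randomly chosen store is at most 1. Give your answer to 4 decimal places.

0.2460

Conditional on each format, P(X ≤ 1): 1: 0.000313284; 2: 0.8479; 3: 0.
By total probability, P(X ≤ 1) = 0.29·0.000313284 + 0.29·0.8479 + 0.42·0 = 0.245982.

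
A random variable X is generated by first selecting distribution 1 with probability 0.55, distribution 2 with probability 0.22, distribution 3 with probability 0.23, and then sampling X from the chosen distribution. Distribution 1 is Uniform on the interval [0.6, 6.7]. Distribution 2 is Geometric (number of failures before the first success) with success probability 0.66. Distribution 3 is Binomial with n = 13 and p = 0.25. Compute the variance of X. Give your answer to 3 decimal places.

Per component, 1: μ=3.65, E[X²]=16.4233; 2: μ=0.515152, E[X²]=1.04591; 3: μ=3.25, E[X²]=13.
E[X] = 0.55·3.65 + 0.22·0.515152 + 0.23·3.25 = 2.86833.
E[X²] = 0.55·16.4233 + 0.22·1.04591 + 0.23·13 = 12.2529.
Var(X) = E[X²] − (E[X])² = 12.2529 − 8.22734 = 4.0256.

4.026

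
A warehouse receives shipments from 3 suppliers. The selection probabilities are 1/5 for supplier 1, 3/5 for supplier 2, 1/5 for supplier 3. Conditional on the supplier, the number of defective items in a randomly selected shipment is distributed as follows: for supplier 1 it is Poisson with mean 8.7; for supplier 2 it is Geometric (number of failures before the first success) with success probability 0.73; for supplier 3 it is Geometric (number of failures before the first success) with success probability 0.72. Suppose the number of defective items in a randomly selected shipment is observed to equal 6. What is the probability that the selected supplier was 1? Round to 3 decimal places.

0.988

Likelihoods P(X=6 | ·): 1: 0.100328; 2: 0.000282817; 3: 0.000346961.
Posterior ∝ prior × likelihood. Numerator for 1: 0.2·0.100328 = 0.0200655.
Normalizing constant: 0.2·0.100328 + 0.6·0.000282817 + 0.2·0.000346961 = 0.0203046.
P(1 | observation) = 0.0200655 / 0.0203046 = 0.988225.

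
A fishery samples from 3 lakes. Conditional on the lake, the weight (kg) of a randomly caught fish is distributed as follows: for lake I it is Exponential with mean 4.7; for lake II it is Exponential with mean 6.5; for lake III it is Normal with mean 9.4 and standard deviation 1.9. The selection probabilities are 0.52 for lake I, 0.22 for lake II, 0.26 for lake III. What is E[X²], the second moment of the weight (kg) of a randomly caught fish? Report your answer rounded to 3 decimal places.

65.476

For each component E[X²] = Var + (mean)², giving I: 44.18; II: 84.5; III: 91.97.
Overall E[X²] = 0.52·44.18 + 0.22·84.5 + 0.26·91.97 = 65.4758.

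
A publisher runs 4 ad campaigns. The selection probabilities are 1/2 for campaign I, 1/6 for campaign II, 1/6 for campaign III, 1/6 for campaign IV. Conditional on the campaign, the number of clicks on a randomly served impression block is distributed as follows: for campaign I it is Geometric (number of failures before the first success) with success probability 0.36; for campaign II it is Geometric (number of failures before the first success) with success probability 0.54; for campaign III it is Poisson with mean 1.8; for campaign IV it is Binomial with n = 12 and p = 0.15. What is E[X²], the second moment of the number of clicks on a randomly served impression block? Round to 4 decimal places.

For each component E[X²] = Var + (mean)², giving I: 8.09877; II: 2.30316; III: 5.04; IV: 4.77.
Overall E[X²] = 0.5·8.09877 + 0.166667·2.30316 + 0.166667·5.04 + 0.166667·4.77 = 6.06824.

6.0682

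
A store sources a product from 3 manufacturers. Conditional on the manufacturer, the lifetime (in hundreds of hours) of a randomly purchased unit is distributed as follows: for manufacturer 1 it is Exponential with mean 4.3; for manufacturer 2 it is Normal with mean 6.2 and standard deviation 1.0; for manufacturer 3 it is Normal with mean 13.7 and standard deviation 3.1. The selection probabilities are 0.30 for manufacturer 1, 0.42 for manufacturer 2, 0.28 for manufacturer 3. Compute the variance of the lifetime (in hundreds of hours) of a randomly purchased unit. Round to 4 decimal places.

23.1499

Per component, 1: μ=4.3, E[X²]=36.98; 2: μ=6.2, E[X²]=39.44; 3: μ=13.7, E[X²]=197.3.
E[X] = 0.3·4.3 + 0.42·6.2 + 0.28·13.7 = 7.73.
E[X²] = 0.3·36.98 + 0.42·39.44 + 0.28·197.3 = 82.9028.
Var(X) = E[X²] − (E[X])² = 82.9028 − 59.7529 = 23.1499.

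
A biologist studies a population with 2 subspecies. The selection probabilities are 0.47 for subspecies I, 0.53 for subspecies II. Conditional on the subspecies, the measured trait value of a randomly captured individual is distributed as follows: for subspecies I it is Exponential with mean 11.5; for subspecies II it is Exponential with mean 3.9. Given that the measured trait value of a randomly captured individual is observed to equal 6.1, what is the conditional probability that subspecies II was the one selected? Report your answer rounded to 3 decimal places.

0.542

Likelihoods f(6.1 | ·): I: 0.0511608; II: 0.0536604.
Posterior ∝ prior × likelihood. Numerator for II: 0.53·0.0536604 = 0.02844.
Normalizing constant: 0.47·0.0511608 + 0.53·0.0536604 = 0.0524856.
P(II | observation) = 0.02844 / 0.0524856 = 0.541864.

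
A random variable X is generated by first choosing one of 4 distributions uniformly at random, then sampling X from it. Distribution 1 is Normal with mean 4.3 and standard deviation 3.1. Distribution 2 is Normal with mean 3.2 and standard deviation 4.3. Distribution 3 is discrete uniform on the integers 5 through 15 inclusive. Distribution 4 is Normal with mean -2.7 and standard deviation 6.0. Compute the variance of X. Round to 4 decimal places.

38.8400

Per component, 1: μ=4.3, E[X²]=28.1; 2: μ=3.2, E[X²]=28.73; 3: μ=10, E[X²]=110; 4: μ=-2.7, E[X²]=43.29.
E[X] = 0.25·4.3 + 0.25·3.2 + 0.25·10 + 0.25·-2.7 = 3.7.
E[X²] = 0.25·28.1 + 0.25·28.73 + 0.25·110 + 0.25·43.29 = 52.53.
Var(X) = E[X²] − (E[X])² = 52.53 − 13.69 = 38.84.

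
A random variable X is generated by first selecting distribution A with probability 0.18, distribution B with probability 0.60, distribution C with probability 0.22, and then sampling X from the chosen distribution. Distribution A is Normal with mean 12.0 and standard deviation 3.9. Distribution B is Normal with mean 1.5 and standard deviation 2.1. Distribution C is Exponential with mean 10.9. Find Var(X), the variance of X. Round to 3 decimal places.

55.140

Per component, A: μ=12, E[X²]=159.21; B: μ=1.5, E[X²]=6.66; C: μ=10.9, E[X²]=237.62.
E[X] = 0.18·12 + 0.6·1.5 + 0.22·10.9 = 5.458.
E[X²] = 0.18·159.21 + 0.6·6.66 + 0.22·237.62 = 84.9302.
Var(X) = E[X²] − (E[X])² = 84.9302 − 29.7898 = 55.1404.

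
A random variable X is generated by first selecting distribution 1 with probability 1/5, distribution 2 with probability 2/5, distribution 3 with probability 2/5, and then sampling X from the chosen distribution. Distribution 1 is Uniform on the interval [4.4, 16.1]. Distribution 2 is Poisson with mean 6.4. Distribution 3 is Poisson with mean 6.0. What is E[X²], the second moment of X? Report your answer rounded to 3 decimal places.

For each component E[X²] = Var + (mean)², giving 1: 116.47; 2: 47.36; 3: 42.
Overall E[X²] = 0.2·116.47 + 0.4·47.36 + 0.4·42 = 59.038.

59.038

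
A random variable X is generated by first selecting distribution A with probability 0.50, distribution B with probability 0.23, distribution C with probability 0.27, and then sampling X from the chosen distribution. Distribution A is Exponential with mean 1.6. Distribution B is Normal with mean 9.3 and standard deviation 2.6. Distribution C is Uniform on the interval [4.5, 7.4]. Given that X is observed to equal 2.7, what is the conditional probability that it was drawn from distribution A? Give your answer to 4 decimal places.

Likelihoods f(2.7 | ·): A: 0.115613; B: 0.00611908; C: 0.
Posterior ∝ prior × likelihood. Numerator for A: 0.5·0.115613 = 0.0578067.
Normalizing constant: 0.5·0.115613 + 0.23·0.00611908 + 0.27·0 = 0.0592141.
P(A | observation) = 0.0578067 / 0.0592141 = 0.976232.

0.9762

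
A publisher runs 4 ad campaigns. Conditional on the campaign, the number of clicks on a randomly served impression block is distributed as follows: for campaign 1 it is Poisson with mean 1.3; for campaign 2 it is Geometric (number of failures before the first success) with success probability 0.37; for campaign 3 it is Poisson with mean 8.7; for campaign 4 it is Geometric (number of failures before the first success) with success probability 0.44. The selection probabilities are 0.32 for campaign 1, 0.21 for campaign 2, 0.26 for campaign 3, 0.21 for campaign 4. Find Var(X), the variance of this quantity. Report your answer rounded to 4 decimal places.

14.5123

Per component, 1: μ=1.3, E[X²]=2.99; 2: μ=1.7027, E[X²]=7.5011; 3: μ=8.7, E[X²]=84.39; 4: μ=1.27273, E[X²]=4.5124.
E[X] = 0.32·1.3 + 0.21·1.7027 + 0.26·8.7 + 0.21·1.27273 = 3.30284.
E[X²] = 0.32·2.99 + 0.21·7.5011 + 0.26·84.39 + 0.21·4.5124 = 25.421.
Var(X) = E[X²] − (E[X])² = 25.421 − 10.9088 = 14.5123.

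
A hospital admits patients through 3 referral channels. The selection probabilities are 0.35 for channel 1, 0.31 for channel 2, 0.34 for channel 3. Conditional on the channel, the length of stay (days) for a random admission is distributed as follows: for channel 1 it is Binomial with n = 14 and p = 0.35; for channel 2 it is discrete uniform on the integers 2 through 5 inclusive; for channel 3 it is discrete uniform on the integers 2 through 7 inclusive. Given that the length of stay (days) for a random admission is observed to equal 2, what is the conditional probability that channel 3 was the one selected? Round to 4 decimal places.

0.3624

Likelihoods P(X=2 | ·): 1: 0.0634071; 2: 0.25; 3: 0.166667.
Posterior ∝ prior × likelihood. Numerator for 3: 0.34·0.166667 = 0.0566667.
Normalizing constant: 0.35·0.0634071 + 0.31·0.25 + 0.34·0.166667 = 0.156359.
P(3 | observation) = 0.0566667 / 0.156359 = 0.362414.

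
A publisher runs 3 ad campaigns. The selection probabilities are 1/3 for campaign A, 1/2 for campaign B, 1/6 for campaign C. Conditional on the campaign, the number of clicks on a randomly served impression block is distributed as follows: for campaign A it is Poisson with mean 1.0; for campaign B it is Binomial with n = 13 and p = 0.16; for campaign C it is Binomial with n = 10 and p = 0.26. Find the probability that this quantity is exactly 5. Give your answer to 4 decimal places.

Conditional on each campaign, P(X = 5): A: 0.00306566; B: 0.0334513; C: 0.0664394.
By total probability, P(X = 5) = 0.333333·0.00306566 + 0.5·0.0334513 + 0.166667·0.0664394 = 0.0288208.

0.0288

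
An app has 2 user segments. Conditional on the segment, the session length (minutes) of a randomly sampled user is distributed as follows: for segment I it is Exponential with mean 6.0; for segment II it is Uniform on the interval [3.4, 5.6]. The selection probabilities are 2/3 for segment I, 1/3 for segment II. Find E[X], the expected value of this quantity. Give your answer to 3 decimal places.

5.500

Component means — I: 6; II: 4.5.
E[X] = 0.666667·6 + 0.333333·4.5 = 5.5.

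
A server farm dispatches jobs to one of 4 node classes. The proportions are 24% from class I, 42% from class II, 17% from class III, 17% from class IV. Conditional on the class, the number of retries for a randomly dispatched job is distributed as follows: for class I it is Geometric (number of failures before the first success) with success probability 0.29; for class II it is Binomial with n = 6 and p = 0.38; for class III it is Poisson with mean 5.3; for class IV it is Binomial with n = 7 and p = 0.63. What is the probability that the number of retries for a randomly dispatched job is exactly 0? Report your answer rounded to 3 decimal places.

Conditional on each class, P(X = 0): I: 0.29; II: 0.0568002; III: 0.00499159; IV: 0.000949319.
By total probability, P(X = 0) = 0.24·0.29 + 0.42·0.0568002 + 0.17·0.00499159 + 0.17·0.000949319 = 0.0944661.

0.094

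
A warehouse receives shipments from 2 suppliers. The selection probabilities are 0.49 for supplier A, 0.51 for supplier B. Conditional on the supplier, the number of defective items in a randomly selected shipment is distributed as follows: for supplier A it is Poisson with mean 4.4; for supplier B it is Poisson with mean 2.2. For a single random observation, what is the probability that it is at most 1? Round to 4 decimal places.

Conditional on each supplier, P(X ≤ 1): A: 0.0662976; B: 0.35457.
By total probability, P(X ≤ 1) = 0.49·0.0662976 + 0.51·0.35457 = 0.213317.

0.2133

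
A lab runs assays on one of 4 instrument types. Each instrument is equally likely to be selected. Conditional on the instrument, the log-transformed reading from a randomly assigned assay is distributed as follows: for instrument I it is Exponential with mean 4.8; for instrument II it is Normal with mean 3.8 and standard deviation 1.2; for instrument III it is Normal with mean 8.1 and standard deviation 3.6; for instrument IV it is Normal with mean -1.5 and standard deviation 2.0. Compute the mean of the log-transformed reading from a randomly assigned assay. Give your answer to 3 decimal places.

3.800

Component means — I: 4.8; II: 3.8; III: 8.1; IV: -1.5.
E[X] = 0.25·4.8 + 0.25·3.8 + 0.25·8.1 + 0.25·-1.5 = 3.8.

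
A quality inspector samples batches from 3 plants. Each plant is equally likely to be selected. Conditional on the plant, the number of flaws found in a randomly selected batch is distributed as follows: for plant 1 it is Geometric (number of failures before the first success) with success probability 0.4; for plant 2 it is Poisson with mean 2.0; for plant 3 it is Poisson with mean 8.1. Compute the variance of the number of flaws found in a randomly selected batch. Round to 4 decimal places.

13.6189

Per component, 1: μ=1.5, E[X²]=6; 2: μ=2, E[X²]=6; 3: μ=8.1, E[X²]=73.71.
E[X] = 0.333333·1.5 + 0.333333·2 + 0.333333·8.1 = 3.86667.
E[X²] = 0.333333·6 + 0.333333·6 + 0.333333·73.71 = 28.57.
Var(X) = E[X²] − (E[X])² = 28.57 − 14.9511 = 13.6189.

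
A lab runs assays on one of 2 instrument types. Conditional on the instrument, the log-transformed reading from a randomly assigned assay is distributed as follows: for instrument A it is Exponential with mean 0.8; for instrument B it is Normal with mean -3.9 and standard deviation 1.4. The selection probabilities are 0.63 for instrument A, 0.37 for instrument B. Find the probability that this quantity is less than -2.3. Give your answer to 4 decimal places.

Conditional on each instrument, P(X < -2.3): A: 0; B: 0.873451.
By total probability, P(X < -2.3) = 0.63·0 + 0.37·0.873451 = 0.323177.

0.3232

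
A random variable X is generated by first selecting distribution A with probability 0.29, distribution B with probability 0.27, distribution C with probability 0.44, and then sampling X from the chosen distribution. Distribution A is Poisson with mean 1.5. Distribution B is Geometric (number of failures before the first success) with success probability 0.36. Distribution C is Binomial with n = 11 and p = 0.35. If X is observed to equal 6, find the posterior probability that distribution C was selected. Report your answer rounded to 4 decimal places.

0.8491

Likelihoods P(X=6 | ·): A: 0.00352999; B: 0.024739; C: 0.098541.
Posterior ∝ prior × likelihood. Numerator for C: 0.44·0.098541 = 0.043358.
Normalizing constant: 0.29·0.00352999 + 0.27·0.024739 + 0.44·0.098541 = 0.0510613.
P(C | observation) = 0.043358 / 0.0510613 = 0.849138.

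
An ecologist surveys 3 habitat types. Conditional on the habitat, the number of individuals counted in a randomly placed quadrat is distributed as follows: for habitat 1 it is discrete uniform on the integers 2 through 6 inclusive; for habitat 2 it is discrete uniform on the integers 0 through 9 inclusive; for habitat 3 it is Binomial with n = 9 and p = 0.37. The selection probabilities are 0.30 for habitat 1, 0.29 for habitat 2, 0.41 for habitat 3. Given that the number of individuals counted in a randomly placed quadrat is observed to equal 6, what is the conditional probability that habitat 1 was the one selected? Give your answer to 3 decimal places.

0.540

Likelihoods P(X=6 | ·): 1: 0.2; 2: 0.1; 3: 0.0538904.
Posterior ∝ prior × likelihood. Numerator for 1: 0.3·0.2 = 0.06.
Normalizing constant: 0.3·0.2 + 0.29·0.1 + 0.41·0.0538904 = 0.111095.
P(1 | observation) = 0.06 / 0.111095 = 0.540078.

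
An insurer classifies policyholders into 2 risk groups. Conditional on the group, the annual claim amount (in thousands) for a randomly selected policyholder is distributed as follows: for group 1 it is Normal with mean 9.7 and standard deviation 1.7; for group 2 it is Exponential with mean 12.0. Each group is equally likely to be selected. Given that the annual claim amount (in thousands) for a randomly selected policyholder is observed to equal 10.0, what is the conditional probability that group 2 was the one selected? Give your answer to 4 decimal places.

0.1355

Likelihoods f(10.0 | ·): 1: 0.231046; 2: 0.0362165.
Posterior ∝ prior × likelihood. Numerator for 2: 0.5·0.0362165 = 0.0181083.
Normalizing constant: 0.5·0.231046 + 0.5·0.0362165 = 0.133631.
P(2 | observation) = 0.0181083 / 0.133631 = 0.135509.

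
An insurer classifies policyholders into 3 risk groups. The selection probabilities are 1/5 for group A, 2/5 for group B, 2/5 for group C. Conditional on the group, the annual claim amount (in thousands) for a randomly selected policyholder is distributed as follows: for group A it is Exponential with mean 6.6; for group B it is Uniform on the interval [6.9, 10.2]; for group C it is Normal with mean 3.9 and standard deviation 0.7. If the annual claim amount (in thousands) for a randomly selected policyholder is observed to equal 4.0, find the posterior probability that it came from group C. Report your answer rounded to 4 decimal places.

0.9317

Likelihoods f(4.0 | ·): A: 0.0826508; B: 0; C: 0.564132.
Posterior ∝ prior × likelihood. Numerator for C: 0.4·0.564132 = 0.225653.
Normalizing constant: 0.2·0.0826508 + 0.4·0 + 0.4·0.564132 = 0.242183.
P(C | observation) = 0.225653 / 0.242183 = 0.931745.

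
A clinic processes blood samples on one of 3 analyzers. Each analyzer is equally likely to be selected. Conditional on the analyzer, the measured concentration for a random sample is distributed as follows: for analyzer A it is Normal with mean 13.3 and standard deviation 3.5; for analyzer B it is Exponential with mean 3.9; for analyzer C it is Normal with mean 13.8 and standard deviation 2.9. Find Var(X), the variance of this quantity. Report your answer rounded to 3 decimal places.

32.692

Per component, A: μ=13.3, E[X²]=189.14; B: μ=3.9, E[X²]=30.42; C: μ=13.8, E[X²]=198.85.
E[X] = 0.333333·13.3 + 0.333333·3.9 + 0.333333·13.8 = 10.3333.
E[X²] = 0.333333·189.14 + 0.333333·30.42 + 0.333333·198.85 = 139.47.
Var(X) = E[X²] − (E[X])² = 139.47 − 106.778 = 32.6922.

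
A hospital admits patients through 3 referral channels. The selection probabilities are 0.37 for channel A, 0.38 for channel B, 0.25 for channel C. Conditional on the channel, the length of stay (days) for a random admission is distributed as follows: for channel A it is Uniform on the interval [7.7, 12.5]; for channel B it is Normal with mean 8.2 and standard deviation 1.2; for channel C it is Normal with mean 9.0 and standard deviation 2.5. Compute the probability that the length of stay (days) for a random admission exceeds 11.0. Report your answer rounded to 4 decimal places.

Conditional on each channel, P(X > 11.0): A: 0.3125; B: 0.00981533; C: 0.211855.
By total probability, P(X > 11.0) = 0.37·0.3125 + 0.38·0.00981533 + 0.25·0.211855 = 0.172319.

0.1723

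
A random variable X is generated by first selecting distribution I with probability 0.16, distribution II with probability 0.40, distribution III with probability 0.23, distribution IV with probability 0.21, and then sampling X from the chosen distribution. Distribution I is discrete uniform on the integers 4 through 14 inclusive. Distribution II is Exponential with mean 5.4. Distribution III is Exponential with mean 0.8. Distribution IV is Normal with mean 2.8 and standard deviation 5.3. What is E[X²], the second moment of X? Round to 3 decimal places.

For each component E[X²] = Var + (mean)², giving I: 91; II: 58.32; III: 1.28; IV: 35.93.
Overall E[X²] = 0.16·91 + 0.4·58.32 + 0.23·1.28 + 0.21·35.93 = 45.7277.

45.728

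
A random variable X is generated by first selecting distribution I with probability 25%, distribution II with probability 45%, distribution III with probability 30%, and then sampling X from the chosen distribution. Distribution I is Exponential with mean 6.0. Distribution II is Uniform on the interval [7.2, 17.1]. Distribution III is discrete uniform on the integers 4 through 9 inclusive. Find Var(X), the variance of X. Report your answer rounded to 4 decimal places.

Per component, I: μ=6, E[X²]=72; II: μ=12.15, E[X²]=155.79; III: μ=6.5, E[X²]=45.1667.
E[X] = 0.25·6 + 0.45·12.15 + 0.3·6.5 = 8.9175.
E[X²] = 0.25·72 + 0.45·155.79 + 0.3·45.1667 = 101.656.
Var(X) = E[X²] − (E[X])² = 101.656 − 79.5218 = 22.1337.

22.1337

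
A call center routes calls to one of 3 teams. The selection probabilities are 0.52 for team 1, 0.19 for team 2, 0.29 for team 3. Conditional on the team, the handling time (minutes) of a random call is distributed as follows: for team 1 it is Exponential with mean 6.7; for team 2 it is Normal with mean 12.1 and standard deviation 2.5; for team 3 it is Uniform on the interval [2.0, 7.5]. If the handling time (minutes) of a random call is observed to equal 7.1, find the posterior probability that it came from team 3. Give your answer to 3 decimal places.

Likelihoods f(7.1 | ·): 1: 0.0517253; 2: 0.0215964; 3: 0.181818.
Posterior ∝ prior × likelihood. Numerator for 3: 0.29·0.181818 = 0.0527273.
Normalizing constant: 0.52·0.0517253 + 0.19·0.0215964 + 0.29·0.181818 = 0.0837277.
P(3 | observation) = 0.0527273 / 0.0837277 = 0.629747.

0.630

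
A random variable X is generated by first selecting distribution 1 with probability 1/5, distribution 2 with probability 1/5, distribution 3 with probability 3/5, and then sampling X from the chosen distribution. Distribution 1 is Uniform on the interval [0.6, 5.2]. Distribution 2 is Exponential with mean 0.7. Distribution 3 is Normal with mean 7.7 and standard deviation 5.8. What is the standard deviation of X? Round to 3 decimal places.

Per component, 1: μ=2.9, E[X²]=10.1733; 2: μ=0.7, E[X²]=0.98; 3: μ=7.7, E[X²]=92.93.
E[X] = 0.2·2.9 + 0.2·0.7 + 0.6·7.7 = 5.34.
E[X²] = 0.2·10.1733 + 0.2·0.98 + 0.6·92.93 = 57.9887.
Var(X) = E[X²] − (E[X])² = 57.9887 − 28.5156 = 29.4731.
SD(X) = √29.4731 = 5.42891.

5.429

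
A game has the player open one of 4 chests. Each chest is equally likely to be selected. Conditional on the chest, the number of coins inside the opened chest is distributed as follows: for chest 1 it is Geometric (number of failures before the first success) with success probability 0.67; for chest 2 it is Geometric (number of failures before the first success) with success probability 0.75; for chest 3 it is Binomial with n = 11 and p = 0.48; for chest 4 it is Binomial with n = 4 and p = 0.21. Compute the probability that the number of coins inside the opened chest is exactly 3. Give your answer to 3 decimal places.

Conditional on each chest, P(X = 3): 1: 0.0240778; 2: 0.0117188; 3: 0.0975516; 4: 0.0292648.
By total probability, P(X = 3) = 0.25·0.0240778 + 0.25·0.0117188 + 0.25·0.0975516 + 0.25·0.0292648 = 0.0406532.

0.041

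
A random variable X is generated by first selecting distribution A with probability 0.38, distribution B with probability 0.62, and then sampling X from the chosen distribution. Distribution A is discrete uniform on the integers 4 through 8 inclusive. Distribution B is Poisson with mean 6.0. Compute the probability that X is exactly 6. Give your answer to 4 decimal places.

0.1756

Conditional on each component, P(X = 6): A: 0.2; B: 0.160623.
By total probability, P(X = 6) = 0.38·0.2 + 0.62·0.160623 = 0.175586.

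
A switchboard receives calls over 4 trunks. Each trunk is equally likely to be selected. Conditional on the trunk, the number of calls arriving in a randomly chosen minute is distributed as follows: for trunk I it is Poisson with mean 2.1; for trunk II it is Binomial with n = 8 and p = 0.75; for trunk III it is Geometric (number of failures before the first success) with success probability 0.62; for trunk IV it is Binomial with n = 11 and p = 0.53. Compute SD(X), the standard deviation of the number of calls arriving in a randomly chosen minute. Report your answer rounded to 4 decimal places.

2.7032

Per component, I: μ=2.1, E[X²]=6.51; II: μ=6, E[X²]=37.5; III: μ=0.612903, E[X²]=1.3642; IV: μ=5.83, E[X²]=36.729.
E[X] = 0.25·2.1 + 0.25·6 + 0.25·0.612903 + 0.25·5.83 = 3.63573.
E[X²] = 0.25·6.51 + 0.25·37.5 + 0.25·1.3642 + 0.25·36.729 = 20.5258.
Var(X) = E[X²] − (E[X])² = 20.5258 − 13.2185 = 7.3073.
SD(X) = √7.3073 = 2.7032.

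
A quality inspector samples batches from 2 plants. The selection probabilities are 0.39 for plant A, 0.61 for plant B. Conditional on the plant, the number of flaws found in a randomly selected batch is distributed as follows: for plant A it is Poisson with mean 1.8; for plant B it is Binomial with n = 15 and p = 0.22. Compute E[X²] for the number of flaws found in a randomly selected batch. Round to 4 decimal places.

10.1786

For each component E[X²] = Var + (mean)², giving A: 5.04; B: 13.464.
Overall E[X²] = 0.39·5.04 + 0.61·13.464 = 10.1786.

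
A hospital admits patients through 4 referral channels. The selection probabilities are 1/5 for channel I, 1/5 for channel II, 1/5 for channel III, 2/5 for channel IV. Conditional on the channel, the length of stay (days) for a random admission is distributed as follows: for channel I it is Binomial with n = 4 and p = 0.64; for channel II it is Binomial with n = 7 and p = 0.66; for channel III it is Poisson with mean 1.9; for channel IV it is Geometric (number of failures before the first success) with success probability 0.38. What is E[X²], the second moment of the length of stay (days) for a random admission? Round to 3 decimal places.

For each component E[X²] = Var + (mean)², giving I: 7.4752; II: 22.9152; III: 5.51; IV: 6.95568.
Overall E[X²] = 0.2·7.4752 + 0.2·22.9152 + 0.2·5.51 + 0.4·6.95568 = 9.96235.

9.962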